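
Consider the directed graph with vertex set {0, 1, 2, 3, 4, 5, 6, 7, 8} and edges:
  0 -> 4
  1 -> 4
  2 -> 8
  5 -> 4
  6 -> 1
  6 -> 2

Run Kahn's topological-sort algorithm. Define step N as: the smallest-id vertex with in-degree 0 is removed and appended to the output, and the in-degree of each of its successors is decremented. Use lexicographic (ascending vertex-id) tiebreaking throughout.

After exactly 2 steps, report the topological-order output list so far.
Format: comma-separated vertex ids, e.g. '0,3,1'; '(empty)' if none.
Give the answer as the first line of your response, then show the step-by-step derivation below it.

0,3

step 1: output 0; order=[0]; indeg=(0,1,1,0,2,0,0,0,1)
step 2: output 3; order=[0,3]; indeg=(0,1,1,0,2,0,0,0,1)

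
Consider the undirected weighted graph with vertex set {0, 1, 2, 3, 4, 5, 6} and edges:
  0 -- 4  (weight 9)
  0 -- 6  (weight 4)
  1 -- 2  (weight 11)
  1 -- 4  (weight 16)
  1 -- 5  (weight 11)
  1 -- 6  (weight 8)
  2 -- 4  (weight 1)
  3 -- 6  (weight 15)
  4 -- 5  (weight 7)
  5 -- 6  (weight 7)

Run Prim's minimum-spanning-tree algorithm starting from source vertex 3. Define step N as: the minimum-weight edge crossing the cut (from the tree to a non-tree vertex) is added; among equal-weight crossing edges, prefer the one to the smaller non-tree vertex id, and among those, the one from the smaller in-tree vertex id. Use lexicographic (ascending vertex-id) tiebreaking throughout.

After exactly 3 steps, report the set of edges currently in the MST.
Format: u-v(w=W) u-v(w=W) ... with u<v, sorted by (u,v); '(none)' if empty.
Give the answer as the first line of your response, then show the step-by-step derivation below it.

0-6(w=4) 3-6(w=15) 5-6(w=7)

step 1: add edge 3-6 (w=15); MST = {3-6(w=15)}
step 2: add edge 0-6 (w=4); MST = {0-6(w=4) 3-6(w=15)}
step 3: add edge 5-6 (w=7); MST = {0-6(w=4) 3-6(w=15) 5-6(w=7)}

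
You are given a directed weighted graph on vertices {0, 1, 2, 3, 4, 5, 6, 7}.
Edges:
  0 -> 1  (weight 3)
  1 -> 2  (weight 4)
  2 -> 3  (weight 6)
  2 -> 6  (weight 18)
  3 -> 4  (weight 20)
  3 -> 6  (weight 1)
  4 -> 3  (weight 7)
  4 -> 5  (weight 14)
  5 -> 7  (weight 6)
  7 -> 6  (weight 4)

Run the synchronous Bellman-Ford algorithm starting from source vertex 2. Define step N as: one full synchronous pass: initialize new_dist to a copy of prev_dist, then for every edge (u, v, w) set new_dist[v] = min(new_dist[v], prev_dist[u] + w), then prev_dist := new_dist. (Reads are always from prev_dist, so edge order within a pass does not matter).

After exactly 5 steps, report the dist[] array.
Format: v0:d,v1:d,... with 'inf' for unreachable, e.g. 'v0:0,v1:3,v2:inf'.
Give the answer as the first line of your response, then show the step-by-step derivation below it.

v0:inf,v1:inf,v2:0,v3:6,v4:26,v5:40,v6:7,v7:46

step 1: dist = v0:inf,v1:inf,v2:0,v3:6,v4:inf,v5:inf,v6:18,v7:inf
step 2: dist = v0:inf,v1:inf,v2:0,v3:6,v4:26,v5:inf,v6:7,v7:inf
step 3: dist = v0:inf,v1:inf,v2:0,v3:6,v4:26,v5:40,v6:7,v7:inf
step 4: dist = v0:inf,v1:inf,v2:0,v3:6,v4:26,v5:40,v6:7,v7:46
step 5: dist = v0:inf,v1:inf,v2:0,v3:6,v4:26,v5:40,v6:7,v7:46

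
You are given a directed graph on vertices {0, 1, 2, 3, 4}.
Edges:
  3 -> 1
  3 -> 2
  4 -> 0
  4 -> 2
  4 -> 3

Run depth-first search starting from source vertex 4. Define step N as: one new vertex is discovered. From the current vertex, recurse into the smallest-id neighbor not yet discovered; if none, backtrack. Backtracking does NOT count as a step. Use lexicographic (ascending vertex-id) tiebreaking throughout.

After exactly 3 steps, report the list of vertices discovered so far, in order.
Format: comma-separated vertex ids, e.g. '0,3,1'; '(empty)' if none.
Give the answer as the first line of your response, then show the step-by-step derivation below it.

4,0,2

step 1: discover 4; path=4; order=4
step 2: discover 0; path=4>0; order=4,0
step 3: discover 2; path=4>2; order=4,0,2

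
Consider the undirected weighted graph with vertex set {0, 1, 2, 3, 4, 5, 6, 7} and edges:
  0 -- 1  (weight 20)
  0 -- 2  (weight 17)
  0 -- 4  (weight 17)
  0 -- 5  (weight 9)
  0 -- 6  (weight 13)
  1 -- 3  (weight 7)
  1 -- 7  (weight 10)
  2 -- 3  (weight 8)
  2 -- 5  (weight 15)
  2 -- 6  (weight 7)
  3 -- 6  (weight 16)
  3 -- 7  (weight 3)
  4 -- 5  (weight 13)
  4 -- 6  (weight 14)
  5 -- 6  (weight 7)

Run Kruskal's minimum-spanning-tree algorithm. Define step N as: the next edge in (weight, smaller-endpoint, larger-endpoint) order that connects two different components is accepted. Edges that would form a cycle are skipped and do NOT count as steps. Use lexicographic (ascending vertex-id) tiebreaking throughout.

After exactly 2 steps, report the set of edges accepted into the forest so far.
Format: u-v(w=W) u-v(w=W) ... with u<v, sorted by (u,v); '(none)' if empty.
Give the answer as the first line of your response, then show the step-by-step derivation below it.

1-3(w=7) 3-7(w=3)

step 1: add edge 3-7 (w=3); MST = {3-7(w=3)}
step 2: add edge 1-3 (w=7); MST = {1-3(w=7) 3-7(w=3)}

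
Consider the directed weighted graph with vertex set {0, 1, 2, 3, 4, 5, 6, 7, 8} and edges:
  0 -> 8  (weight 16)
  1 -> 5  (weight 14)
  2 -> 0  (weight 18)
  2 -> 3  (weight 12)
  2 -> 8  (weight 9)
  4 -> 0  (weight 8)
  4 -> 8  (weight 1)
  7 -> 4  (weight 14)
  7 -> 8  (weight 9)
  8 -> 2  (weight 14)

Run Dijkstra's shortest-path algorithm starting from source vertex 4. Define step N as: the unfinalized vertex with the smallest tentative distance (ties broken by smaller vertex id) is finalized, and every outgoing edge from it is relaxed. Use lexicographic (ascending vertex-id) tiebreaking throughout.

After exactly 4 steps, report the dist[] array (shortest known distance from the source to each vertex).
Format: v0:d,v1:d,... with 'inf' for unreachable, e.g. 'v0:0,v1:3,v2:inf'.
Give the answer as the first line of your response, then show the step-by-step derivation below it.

v0:8,v1:inf,v2:15,v3:27,v4:0,v5:inf,v6:inf,v7:inf,v8:1

step 1: dist = v0:8,v1:inf,v2:inf,v3:inf,v4:0,v5:inf,v6:inf,v7:inf,v8:1
step 2: dist = v0:8,v1:inf,v2:15,v3:inf,v4:0,v5:inf,v6:inf,v7:inf,v8:1
step 3: dist = v0:8,v1:inf,v2:15,v3:inf,v4:0,v5:inf,v6:inf,v7:inf,v8:1
step 4: dist = v0:8,v1:inf,v2:15,v3:27,v4:0,v5:inf,v6:inf,v7:inf,v8:1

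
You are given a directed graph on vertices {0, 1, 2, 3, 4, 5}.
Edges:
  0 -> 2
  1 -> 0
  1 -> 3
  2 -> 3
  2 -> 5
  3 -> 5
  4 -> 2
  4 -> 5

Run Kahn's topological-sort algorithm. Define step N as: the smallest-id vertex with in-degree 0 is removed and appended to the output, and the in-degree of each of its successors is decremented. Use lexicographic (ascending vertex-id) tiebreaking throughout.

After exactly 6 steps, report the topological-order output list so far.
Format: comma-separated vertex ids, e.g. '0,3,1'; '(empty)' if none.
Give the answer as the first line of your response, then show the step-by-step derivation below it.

1,0,4,2,3,5

step 1: output 1; order=[1]; indeg=(0,0,2,1,0,3)
step 2: output 0; order=[1,0]; indeg=(0,0,1,1,0,3)
step 3: output 4; order=[1,0,4]; indeg=(0,0,0,1,0,2)
step 4: output 2; order=[1,0,4,2]; indeg=(0,0,0,0,0,1)
step 5: output 3; order=[1,0,4,2,3]; indeg=(0,0,0,0,0,0)
step 6: output 5; order=[1,0,4,2,3,5]; indeg=(0,0,0,0,0,0)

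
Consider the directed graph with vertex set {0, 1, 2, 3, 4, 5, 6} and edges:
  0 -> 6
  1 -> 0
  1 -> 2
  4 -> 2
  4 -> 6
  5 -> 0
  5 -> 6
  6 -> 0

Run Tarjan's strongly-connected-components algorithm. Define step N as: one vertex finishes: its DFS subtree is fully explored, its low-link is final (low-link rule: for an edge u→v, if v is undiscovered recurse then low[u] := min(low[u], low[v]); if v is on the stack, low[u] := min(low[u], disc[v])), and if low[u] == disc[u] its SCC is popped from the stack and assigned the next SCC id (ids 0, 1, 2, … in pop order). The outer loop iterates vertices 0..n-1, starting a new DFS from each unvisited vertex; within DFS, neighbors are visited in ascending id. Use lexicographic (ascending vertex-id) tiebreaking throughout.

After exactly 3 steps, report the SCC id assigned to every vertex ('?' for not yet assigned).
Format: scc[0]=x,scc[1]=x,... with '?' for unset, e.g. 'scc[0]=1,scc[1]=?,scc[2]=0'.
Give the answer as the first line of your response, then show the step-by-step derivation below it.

scc[0]=0,scc[1]=?,scc[2]=1,scc[3]=?,scc[4]=?,scc[5]=?,scc[6]=0

step 1: low=(low[0]=0,low[1]=?,low[2]=?,low[3]=?,low[4]=?,low[5]=?,low[6]=0); scc=(scc[0]=?,scc[1]=?,scc[2]=?,scc[3]=?,scc[4]=?,scc[5]=?,scc[6]=?)
step 2: low=(low[0]=0,low[1]=?,low[2]=?,low[3]=?,low[4]=?,low[5]=?,low[6]=0); scc=(scc[0]=0,scc[1]=?,scc[2]=?,scc[3]=?,scc[4]=?,scc[5]=?,scc[6]=0)
step 3: low=(low[0]=0,low[1]=2,low[2]=3,low[3]=?,low[4]=?,low[5]=?,low[6]=0); scc=(scc[0]=0,scc[1]=?,scc[2]=1,scc[3]=?,scc[4]=?,scc[5]=?,scc[6]=0)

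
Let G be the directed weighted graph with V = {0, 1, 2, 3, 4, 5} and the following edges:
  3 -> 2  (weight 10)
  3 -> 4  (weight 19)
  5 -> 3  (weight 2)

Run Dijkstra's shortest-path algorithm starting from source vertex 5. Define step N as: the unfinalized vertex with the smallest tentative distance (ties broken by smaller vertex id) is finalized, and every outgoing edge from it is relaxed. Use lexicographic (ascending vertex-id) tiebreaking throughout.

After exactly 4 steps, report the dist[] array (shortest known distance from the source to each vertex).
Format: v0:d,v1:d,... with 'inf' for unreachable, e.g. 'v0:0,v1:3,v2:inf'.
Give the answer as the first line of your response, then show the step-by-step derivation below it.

v0:inf,v1:inf,v2:12,v3:2,v4:21,v5:0

step 1: dist = v0:inf,v1:inf,v2:inf,v3:2,v4:inf,v5:0
step 2: dist = v0:inf,v1:inf,v2:12,v3:2,v4:21,v5:0
step 3: dist = v0:inf,v1:inf,v2:12,v3:2,v4:21,v5:0
step 4: dist = v0:inf,v1:inf,v2:12,v3:2,v4:21,v5:0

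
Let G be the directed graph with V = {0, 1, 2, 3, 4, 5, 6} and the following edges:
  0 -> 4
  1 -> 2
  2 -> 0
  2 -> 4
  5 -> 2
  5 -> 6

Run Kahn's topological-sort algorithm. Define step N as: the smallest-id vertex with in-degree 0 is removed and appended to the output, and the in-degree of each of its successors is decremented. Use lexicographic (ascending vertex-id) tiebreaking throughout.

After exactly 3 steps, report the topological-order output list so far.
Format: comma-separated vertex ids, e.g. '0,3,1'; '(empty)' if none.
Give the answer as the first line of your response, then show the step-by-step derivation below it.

1,3,5

step 1: output 1; order=[1]; indeg=(1,0,1,0,2,0,1)
step 2: output 3; order=[1,3]; indeg=(1,0,1,0,2,0,1)
step 3: output 5; order=[1,3,5]; indeg=(1,0,0,0,2,0,0)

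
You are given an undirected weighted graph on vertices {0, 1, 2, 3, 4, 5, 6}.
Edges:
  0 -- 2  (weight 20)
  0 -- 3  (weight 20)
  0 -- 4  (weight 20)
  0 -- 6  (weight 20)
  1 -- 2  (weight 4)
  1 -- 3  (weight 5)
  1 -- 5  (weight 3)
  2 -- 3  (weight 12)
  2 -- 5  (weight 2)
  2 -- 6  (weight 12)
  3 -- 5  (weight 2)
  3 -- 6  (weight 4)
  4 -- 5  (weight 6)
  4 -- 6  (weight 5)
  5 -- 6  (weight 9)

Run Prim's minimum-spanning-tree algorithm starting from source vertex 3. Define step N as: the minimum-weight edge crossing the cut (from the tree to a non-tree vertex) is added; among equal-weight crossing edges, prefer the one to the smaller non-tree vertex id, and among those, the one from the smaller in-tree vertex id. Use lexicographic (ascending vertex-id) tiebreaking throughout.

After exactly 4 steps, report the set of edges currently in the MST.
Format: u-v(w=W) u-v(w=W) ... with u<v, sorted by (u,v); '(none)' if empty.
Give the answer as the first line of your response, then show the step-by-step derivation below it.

1-5(w=3) 2-5(w=2) 3-5(w=2) 3-6(w=4)

step 1: add edge 3-5 (w=2); MST = {3-5(w=2)}
step 2: add edge 2-5 (w=2); MST = {2-5(w=2) 3-5(w=2)}
step 3: add edge 1-5 (w=3); MST = {1-5(w=3) 2-5(w=2) 3-5(w=2)}
step 4: add edge 3-6 (w=4); MST = {1-5(w=3) 2-5(w=2) 3-5(w=2) 3-6(w=4)}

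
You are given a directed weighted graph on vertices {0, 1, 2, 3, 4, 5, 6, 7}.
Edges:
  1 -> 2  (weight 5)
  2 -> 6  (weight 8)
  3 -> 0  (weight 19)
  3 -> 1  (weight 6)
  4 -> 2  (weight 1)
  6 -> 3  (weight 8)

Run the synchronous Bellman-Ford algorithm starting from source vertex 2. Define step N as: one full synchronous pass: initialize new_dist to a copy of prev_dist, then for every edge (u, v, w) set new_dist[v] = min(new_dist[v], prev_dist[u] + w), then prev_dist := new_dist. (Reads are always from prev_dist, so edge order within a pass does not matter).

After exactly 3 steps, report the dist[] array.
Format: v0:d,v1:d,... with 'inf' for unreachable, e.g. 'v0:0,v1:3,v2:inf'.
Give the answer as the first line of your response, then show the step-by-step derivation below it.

v0:35,v1:22,v2:0,v3:16,v4:inf,v5:inf,v6:8,v7:inf

step 1: dist = v0:inf,v1:inf,v2:0,v3:inf,v4:inf,v5:inf,v6:8,v7:inf
step 2: dist = v0:inf,v1:inf,v2:0,v3:16,v4:inf,v5:inf,v6:8,v7:inf
step 3: dist = v0:35,v1:22,v2:0,v3:16,v4:inf,v5:inf,v6:8,v7:inf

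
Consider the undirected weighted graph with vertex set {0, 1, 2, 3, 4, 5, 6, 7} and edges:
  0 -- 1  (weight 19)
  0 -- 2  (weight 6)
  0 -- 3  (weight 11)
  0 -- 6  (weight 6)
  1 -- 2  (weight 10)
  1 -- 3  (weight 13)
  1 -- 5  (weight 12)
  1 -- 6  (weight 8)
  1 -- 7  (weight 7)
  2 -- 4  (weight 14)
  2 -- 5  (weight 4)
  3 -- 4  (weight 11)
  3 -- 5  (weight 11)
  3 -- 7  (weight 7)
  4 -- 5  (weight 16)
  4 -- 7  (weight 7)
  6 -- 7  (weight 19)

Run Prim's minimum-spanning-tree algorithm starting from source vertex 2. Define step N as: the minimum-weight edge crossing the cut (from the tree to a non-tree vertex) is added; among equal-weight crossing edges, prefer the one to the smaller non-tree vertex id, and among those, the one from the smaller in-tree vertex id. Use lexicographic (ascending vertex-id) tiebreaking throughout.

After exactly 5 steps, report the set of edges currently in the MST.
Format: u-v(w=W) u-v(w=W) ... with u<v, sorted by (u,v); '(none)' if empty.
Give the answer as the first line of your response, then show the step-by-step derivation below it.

0-2(w=6) 0-6(w=6) 1-6(w=8) 1-7(w=7) 2-5(w=4)

step 1: add edge 2-5 (w=4); MST = {2-5(w=4)}
step 2: add edge 0-2 (w=6); MST = {0-2(w=6) 2-5(w=4)}
step 3: add edge 0-6 (w=6); MST = {0-2(w=6) 0-6(w=6) 2-5(w=4)}
step 4: add edge 1-6 (w=8); MST = {0-2(w=6) 0-6(w=6) 1-6(w=8) 2-5(w=4)}
step 5: add edge 1-7 (w=7); MST = {0-2(w=6) 0-6(w=6) 1-6(w=8) 1-7(w=7) 2-5(w=4)}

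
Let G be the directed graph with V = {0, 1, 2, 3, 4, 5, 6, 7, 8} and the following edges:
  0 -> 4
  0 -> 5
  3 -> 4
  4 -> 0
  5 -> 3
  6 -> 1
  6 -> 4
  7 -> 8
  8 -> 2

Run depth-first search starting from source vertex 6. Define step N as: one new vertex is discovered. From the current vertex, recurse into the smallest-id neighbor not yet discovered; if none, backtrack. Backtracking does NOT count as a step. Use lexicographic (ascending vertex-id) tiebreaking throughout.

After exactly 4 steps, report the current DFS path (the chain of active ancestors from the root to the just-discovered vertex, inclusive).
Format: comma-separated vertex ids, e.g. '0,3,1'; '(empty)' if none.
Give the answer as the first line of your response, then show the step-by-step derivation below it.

6,4,0

step 1: discover 6; path=6; order=6
step 2: discover 1; path=6>1; order=6,1
step 3: discover 4; path=6>4; order=6,1,4
step 4: discover 0; path=6>4>0; order=6,1,4,0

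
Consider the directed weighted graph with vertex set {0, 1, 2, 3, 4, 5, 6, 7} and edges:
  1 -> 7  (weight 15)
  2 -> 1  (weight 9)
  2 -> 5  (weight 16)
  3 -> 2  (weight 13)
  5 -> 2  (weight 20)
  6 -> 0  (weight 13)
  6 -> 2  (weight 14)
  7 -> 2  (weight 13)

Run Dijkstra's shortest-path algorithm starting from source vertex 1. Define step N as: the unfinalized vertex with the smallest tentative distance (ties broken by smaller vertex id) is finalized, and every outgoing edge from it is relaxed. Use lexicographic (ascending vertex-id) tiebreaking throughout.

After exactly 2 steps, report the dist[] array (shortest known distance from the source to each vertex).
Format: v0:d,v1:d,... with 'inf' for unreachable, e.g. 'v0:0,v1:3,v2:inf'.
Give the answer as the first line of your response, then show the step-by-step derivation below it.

v0:inf,v1:0,v2:28,v3:inf,v4:inf,v5:inf,v6:inf,v7:15

step 1: dist = v0:inf,v1:0,v2:inf,v3:inf,v4:inf,v5:inf,v6:inf,v7:15
step 2: dist = v0:inf,v1:0,v2:28,v3:inf,v4:inf,v5:inf,v6:inf,v7:15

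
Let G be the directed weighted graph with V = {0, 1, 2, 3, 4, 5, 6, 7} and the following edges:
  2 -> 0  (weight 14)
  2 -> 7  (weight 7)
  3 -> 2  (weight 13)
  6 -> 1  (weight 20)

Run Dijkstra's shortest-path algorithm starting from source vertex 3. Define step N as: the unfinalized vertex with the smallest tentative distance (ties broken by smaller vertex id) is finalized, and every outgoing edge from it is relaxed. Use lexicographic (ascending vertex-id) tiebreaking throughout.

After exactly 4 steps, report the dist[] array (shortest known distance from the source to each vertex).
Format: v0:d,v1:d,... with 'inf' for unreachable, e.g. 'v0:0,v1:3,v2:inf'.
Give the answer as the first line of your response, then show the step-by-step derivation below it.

v0:27,v1:inf,v2:13,v3:0,v4:inf,v5:inf,v6:inf,v7:20

step 1: dist = v0:inf,v1:inf,v2:13,v3:0,v4:inf,v5:inf,v6:inf,v7:inf
step 2: dist = v0:27,v1:inf,v2:13,v3:0,v4:inf,v5:inf,v6:inf,v7:20
step 3: dist = v0:27,v1:inf,v2:13,v3:0,v4:inf,v5:inf,v6:inf,v7:20
step 4: dist = v0:27,v1:inf,v2:13,v3:0,v4:inf,v5:inf,v6:inf,v7:20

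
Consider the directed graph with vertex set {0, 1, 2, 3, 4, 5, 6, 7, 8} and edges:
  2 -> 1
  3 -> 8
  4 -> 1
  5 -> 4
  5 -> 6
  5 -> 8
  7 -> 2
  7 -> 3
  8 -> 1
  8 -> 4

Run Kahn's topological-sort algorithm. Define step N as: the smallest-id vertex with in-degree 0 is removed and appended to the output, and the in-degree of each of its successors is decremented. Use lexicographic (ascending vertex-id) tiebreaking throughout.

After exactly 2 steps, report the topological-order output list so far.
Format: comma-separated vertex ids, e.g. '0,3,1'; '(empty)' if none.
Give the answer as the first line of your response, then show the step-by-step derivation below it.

0,5

step 1: output 0; order=[0]; indeg=(0,3,1,1,2,0,1,0,2)
step 2: output 5; order=[0,5]; indeg=(0,3,1,1,1,0,0,0,1)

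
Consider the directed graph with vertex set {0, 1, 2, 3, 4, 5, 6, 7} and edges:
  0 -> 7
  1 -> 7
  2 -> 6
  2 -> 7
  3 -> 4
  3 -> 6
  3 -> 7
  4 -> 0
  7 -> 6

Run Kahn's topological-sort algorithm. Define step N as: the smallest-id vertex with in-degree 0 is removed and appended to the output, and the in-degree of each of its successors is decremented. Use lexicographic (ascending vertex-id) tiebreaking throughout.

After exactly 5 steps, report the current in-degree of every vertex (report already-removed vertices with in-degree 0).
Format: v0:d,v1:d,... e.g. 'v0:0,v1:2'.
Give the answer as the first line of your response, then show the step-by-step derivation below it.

v0:0,v1:0,v2:0,v3:0,v4:0,v5:0,v6:1,v7:0

step 1: output 1; order=[1]; indeg=(1,0,0,0,1,0,3,3)
step 2: output 2; order=[1,2]; indeg=(1,0,0,0,1,0,2,2)
step 3: output 3; order=[1,2,3]; indeg=(1,0,0,0,0,0,1,1)
step 4: output 4; order=[1,2,3,4]; indeg=(0,0,0,0,0,0,1,1)
step 5: output 0; order=[1,2,3,4,0]; indeg=(0,0,0,0,0,0,1,0)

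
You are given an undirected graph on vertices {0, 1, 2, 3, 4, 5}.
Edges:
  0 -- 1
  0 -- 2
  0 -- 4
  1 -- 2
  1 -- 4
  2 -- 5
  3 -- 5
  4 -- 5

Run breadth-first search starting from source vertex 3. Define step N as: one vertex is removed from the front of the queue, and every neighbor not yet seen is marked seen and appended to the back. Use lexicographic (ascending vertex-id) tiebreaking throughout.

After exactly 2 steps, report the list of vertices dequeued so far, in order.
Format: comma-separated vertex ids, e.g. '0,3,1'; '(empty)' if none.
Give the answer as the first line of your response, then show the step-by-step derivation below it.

3,5

step 1: dequeue 3; queue=[5]; order=3
step 2: dequeue 5; queue=[2,4]; order=3,5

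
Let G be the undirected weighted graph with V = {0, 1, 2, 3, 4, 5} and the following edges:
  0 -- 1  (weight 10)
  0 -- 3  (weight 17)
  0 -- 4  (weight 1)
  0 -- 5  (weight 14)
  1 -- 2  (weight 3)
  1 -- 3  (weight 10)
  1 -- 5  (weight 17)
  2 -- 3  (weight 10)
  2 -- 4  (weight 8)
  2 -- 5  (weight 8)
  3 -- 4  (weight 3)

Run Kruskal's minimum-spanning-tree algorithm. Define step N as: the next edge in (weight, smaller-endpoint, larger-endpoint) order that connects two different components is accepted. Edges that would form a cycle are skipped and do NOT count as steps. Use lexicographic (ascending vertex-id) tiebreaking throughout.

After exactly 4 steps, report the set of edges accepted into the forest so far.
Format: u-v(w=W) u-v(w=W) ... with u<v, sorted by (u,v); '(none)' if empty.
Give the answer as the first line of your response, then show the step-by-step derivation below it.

0-4(w=1) 1-2(w=3) 2-4(w=8) 3-4(w=3)

step 1: add edge 0-4 (w=1); MST = {0-4(w=1)}
step 2: add edge 1-2 (w=3); MST = {0-4(w=1) 1-2(w=3)}
step 3: add edge 3-4 (w=3); MST = {0-4(w=1) 1-2(w=3) 3-4(w=3)}
step 4: add edge 2-4 (w=8); MST = {0-4(w=1) 1-2(w=3) 2-4(w=8) 3-4(w=3)}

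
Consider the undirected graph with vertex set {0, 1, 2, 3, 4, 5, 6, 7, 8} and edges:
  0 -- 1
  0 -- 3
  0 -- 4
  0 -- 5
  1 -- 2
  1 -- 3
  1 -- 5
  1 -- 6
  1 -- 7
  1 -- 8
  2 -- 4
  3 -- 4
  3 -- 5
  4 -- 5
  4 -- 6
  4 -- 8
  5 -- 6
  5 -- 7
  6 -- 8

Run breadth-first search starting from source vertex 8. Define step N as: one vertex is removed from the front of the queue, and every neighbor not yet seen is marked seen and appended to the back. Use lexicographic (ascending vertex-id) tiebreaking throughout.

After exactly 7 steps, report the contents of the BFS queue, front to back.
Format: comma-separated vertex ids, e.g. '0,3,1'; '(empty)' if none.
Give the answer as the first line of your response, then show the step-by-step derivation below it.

5,7

step 1: dequeue 8; queue=[1,4,6]; order=8
step 2: dequeue 1; queue=[4,6,0,2,3,5,7]; order=8,1
step 3: dequeue 4; queue=[6,0,2,3,5,7]; order=8,1,4
step 4: dequeue 6; queue=[0,2,3,5,7]; order=8,1,4,6
step 5: dequeue 0; queue=[2,3,5,7]; order=8,1,4,6,0
step 6: dequeue 2; queue=[3,5,7]; order=8,1,4,6,0,2
step 7: dequeue 3; queue=[5,7]; order=8,1,4,6,0,2,3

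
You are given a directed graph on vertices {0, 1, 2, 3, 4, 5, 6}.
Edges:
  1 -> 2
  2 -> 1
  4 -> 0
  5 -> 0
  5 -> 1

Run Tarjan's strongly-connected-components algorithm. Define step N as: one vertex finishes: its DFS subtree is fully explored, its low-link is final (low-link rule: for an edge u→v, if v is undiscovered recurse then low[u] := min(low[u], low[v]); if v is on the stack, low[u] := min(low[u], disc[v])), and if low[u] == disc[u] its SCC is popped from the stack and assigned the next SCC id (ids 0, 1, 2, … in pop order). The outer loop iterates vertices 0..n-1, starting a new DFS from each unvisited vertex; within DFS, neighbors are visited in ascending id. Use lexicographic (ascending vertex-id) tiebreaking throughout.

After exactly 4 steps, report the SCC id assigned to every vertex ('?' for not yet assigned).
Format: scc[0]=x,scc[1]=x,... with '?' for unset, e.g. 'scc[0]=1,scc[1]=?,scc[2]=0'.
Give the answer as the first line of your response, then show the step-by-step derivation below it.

scc[0]=0,scc[1]=1,scc[2]=1,scc[3]=2,scc[4]=?,scc[5]=?,scc[6]=?

step 1: low=(low[0]=0,low[1]=?,low[2]=?,low[3]=?,low[4]=?,low[5]=?,low[6]=?); scc=(scc[0]=0,scc[1]=?,scc[2]=?,scc[3]=?,scc[4]=?,scc[5]=?,scc[6]=?)
step 2: low=(low[0]=0,low[1]=1,low[2]=1,low[3]=?,low[4]=?,low[5]=?,low[6]=?); scc=(scc[0]=0,scc[1]=?,scc[2]=?,scc[3]=?,scc[4]=?,scc[5]=?,scc[6]=?)
step 3: low=(low[0]=0,low[1]=1,low[2]=1,low[3]=?,low[4]=?,low[5]=?,low[6]=?); scc=(scc[0]=0,scc[1]=1,scc[2]=1,scc[3]=?,scc[4]=?,scc[5]=?,scc[6]=?)
step 4: low=(low[0]=0,low[1]=1,low[2]=1,low[3]=3,low[4]=?,low[5]=?,low[6]=?); scc=(scc[0]=0,scc[1]=1,scc[2]=1,scc[3]=2,scc[4]=?,scc[5]=?,scc[6]=?)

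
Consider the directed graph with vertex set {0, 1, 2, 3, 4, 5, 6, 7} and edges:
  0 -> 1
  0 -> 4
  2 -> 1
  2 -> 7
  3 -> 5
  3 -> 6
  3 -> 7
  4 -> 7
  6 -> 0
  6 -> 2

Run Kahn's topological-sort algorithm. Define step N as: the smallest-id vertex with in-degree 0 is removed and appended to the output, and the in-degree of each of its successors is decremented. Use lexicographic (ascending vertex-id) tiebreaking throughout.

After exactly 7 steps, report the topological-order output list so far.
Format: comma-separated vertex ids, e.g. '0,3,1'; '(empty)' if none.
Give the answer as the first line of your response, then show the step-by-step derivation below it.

3,5,6,0,2,1,4

step 1: output 3; order=[3]; indeg=(1,2,1,0,1,0,0,2)
step 2: output 5; order=[3,5]; indeg=(1,2,1,0,1,0,0,2)
step 3: output 6; order=[3,5,6]; indeg=(0,2,0,0,1,0,0,2)
step 4: output 0; order=[3,5,6,0]; indeg=(0,1,0,0,0,0,0,2)
step 5: output 2; order=[3,5,6,0,2]; indeg=(0,0,0,0,0,0,0,1)
step 6: output 1; order=[3,5,6,0,2,1]; indeg=(0,0,0,0,0,0,0,1)
step 7: output 4; order=[3,5,6,0,2,1,4]; indeg=(0,0,0,0,0,0,0,0)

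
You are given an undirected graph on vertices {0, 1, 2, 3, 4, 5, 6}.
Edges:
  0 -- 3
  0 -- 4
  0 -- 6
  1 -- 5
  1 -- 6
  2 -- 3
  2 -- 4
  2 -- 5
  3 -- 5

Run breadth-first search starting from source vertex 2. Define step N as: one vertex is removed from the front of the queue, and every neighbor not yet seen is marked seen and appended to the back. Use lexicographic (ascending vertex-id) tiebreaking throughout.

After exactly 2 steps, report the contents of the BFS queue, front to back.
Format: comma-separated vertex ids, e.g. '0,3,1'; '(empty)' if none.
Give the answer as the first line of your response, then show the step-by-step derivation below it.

4,5,0

step 1: dequeue 2; queue=[3,4,5]; order=2
step 2: dequeue 3; queue=[4,5,0]; order=2,3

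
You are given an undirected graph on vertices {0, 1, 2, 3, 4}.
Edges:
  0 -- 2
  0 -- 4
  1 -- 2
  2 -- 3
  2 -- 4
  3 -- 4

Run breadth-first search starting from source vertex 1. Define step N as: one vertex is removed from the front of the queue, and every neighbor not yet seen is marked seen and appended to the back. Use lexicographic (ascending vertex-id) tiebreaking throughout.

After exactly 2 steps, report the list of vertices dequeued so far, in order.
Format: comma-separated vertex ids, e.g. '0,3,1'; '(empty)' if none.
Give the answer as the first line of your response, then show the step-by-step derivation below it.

1,2

step 1: dequeue 1; queue=[2]; order=1
step 2: dequeue 2; queue=[0,3,4]; order=1,2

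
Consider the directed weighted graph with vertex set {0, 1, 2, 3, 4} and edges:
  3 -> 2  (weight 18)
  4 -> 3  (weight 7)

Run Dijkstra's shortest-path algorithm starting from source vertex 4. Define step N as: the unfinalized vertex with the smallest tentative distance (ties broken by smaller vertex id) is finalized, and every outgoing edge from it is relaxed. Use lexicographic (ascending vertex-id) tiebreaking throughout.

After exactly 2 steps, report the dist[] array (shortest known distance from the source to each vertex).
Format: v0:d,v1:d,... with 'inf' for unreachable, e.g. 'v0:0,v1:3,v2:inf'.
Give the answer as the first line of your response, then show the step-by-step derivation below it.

v0:inf,v1:inf,v2:25,v3:7,v4:0

step 1: dist = v0:inf,v1:inf,v2:inf,v3:7,v4:0
step 2: dist = v0:inf,v1:inf,v2:25,v3:7,v4:0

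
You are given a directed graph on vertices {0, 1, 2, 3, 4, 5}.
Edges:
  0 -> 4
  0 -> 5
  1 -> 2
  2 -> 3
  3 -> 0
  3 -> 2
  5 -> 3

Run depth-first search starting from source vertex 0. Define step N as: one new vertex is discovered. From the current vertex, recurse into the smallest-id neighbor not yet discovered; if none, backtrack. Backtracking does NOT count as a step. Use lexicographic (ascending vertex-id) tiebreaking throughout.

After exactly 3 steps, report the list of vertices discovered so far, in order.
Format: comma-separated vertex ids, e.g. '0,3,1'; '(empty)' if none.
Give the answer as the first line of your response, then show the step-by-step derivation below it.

0,4,5

step 1: discover 0; path=0; order=0
step 2: discover 4; path=0>4; order=0,4
step 3: discover 5; path=0>5; order=0,4,5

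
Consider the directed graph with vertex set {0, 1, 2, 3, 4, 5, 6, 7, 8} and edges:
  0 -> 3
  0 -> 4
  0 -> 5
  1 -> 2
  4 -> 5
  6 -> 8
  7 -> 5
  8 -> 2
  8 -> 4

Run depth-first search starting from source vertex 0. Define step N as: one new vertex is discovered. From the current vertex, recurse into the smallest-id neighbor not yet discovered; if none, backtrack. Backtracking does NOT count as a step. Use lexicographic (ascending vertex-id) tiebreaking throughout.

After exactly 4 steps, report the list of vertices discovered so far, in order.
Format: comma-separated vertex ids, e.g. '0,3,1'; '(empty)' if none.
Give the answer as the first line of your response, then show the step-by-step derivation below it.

0,3,4,5

step 1: discover 0; path=0; order=0
step 2: discover 3; path=0>3; order=0,3
step 3: discover 4; path=0>4; order=0,3,4
step 4: discover 5; path=0>4>5; order=0,3,4,5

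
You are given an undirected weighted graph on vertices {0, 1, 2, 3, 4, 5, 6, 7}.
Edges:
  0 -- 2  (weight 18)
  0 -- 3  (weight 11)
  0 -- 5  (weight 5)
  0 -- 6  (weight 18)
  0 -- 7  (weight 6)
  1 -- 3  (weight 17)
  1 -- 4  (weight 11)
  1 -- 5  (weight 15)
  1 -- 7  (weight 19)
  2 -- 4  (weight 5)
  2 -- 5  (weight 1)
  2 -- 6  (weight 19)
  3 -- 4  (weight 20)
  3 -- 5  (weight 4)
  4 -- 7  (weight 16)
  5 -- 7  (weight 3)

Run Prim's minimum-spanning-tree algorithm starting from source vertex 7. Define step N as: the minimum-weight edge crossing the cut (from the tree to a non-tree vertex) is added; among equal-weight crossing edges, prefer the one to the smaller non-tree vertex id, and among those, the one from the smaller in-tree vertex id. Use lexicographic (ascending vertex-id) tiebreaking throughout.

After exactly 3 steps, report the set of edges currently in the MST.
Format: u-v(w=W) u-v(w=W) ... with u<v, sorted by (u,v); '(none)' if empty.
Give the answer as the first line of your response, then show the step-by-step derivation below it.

2-5(w=1) 3-5(w=4) 5-7(w=3)

step 1: add edge 5-7 (w=3); MST = {5-7(w=3)}
step 2: add edge 2-5 (w=1); MST = {2-5(w=1) 5-7(w=3)}
step 3: add edge 3-5 (w=4); MST = {2-5(w=1) 3-5(w=4) 5-7(w=3)}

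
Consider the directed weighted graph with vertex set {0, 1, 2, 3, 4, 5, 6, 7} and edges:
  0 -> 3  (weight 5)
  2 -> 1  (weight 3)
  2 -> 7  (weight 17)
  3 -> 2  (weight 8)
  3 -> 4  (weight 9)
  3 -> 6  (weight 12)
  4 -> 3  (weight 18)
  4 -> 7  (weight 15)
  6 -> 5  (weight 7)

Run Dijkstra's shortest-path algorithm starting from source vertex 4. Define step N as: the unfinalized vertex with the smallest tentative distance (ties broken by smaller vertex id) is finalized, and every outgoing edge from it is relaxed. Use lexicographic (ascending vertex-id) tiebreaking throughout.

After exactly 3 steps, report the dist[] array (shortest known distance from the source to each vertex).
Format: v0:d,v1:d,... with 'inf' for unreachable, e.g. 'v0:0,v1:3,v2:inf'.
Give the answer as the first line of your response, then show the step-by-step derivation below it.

v0:inf,v1:inf,v2:26,v3:18,v4:0,v5:inf,v6:30,v7:15

step 1: dist = v0:inf,v1:inf,v2:inf,v3:18,v4:0,v5:inf,v6:inf,v7:15
step 2: dist = v0:inf,v1:inf,v2:inf,v3:18,v4:0,v5:inf,v6:inf,v7:15
step 3: dist = v0:inf,v1:inf,v2:26,v3:18,v4:0,v5:inf,v6:30,v7:15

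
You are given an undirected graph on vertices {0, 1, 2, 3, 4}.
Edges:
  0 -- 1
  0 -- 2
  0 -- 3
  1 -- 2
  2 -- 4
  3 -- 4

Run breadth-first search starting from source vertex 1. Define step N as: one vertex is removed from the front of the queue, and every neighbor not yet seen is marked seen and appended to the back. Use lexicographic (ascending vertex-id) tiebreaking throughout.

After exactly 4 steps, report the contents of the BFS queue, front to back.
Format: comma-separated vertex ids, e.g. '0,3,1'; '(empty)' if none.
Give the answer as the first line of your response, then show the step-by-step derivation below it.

4

step 1: dequeue 1; queue=[0,2]; order=1
step 2: dequeue 0; queue=[2,3]; order=1,0
step 3: dequeue 2; queue=[3,4]; order=1,0,2
step 4: dequeue 3; queue=[4]; order=1,0,2,3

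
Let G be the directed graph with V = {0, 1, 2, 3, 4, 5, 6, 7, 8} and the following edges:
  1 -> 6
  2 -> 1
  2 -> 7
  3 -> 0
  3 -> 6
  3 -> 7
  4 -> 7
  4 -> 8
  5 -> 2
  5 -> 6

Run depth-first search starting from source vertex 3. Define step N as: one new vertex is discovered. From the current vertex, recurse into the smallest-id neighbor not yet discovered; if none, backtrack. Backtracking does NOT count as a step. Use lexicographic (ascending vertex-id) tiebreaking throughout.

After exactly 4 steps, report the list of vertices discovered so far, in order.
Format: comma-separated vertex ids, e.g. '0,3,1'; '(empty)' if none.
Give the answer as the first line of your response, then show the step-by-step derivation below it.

3,0,6,7

step 1: discover 3; path=3; order=3
step 2: discover 0; path=3>0; order=3,0
step 3: discover 6; path=3>6; order=3,0,6
step 4: discover 7; path=3>7; order=3,0,6,7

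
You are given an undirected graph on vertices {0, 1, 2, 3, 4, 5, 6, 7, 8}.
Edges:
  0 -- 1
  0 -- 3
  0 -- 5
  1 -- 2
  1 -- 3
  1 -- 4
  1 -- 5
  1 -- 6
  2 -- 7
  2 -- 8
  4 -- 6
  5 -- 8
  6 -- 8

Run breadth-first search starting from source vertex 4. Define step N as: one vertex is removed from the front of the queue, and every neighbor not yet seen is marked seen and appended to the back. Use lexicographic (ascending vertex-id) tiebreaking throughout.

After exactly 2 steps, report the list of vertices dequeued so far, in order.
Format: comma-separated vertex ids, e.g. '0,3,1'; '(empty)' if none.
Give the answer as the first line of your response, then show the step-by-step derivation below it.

4,1

step 1: dequeue 4; queue=[1,6]; order=4
step 2: dequeue 1; queue=[6,0,2,3,5]; order=4,1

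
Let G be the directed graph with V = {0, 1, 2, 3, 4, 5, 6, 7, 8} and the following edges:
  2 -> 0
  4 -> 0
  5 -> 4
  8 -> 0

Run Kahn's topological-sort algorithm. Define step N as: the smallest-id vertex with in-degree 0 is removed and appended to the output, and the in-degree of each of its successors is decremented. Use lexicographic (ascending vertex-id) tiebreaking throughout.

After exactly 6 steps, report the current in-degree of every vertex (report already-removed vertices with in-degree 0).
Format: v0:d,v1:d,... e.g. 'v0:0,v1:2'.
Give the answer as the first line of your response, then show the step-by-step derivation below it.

v0:1,v1:0,v2:0,v3:0,v4:0,v5:0,v6:0,v7:0,v8:0

step 1: output 1; order=[1]; indeg=(3,0,0,0,1,0,0,0,0)
step 2: output 2; order=[1,2]; indeg=(2,0,0,0,1,0,0,0,0)
step 3: output 3; order=[1,2,3]; indeg=(2,0,0,0,1,0,0,0,0)
step 4: output 5; order=[1,2,3,5]; indeg=(2,0,0,0,0,0,0,0,0)
step 5: output 4; order=[1,2,3,5,4]; indeg=(1,0,0,0,0,0,0,0,0)
step 6: output 6; order=[1,2,3,5,4,6]; indeg=(1,0,0,0,0,0,0,0,0)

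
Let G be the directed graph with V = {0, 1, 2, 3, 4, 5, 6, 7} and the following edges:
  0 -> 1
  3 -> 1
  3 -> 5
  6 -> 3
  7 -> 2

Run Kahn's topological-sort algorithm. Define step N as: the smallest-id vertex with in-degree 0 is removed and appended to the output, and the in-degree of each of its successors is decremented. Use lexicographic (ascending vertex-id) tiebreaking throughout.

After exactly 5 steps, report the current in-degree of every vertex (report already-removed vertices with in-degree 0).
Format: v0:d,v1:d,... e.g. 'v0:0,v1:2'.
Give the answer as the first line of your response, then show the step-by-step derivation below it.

v0:0,v1:0,v2:1,v3:0,v4:0,v5:0,v6:0,v7:0

step 1: output 0; order=[0]; indeg=(0,1,1,1,0,1,0,0)
step 2: output 4; order=[0,4]; indeg=(0,1,1,1,0,1,0,0)
step 3: output 6; order=[0,4,6]; indeg=(0,1,1,0,0,1,0,0)
step 4: output 3; order=[0,4,6,3]; indeg=(0,0,1,0,0,0,0,0)
step 5: output 1; order=[0,4,6,3,1]; indeg=(0,0,1,0,0,0,0,0)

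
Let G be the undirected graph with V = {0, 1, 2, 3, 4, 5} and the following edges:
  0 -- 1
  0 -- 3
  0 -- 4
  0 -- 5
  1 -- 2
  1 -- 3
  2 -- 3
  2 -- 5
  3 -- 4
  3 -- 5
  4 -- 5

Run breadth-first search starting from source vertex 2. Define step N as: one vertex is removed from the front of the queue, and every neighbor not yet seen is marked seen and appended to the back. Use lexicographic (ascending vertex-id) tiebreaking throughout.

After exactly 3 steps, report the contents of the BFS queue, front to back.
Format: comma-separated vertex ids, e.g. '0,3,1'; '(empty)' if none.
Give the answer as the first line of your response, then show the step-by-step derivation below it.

5,0,4

step 1: dequeue 2; queue=[1,3,5]; order=2
step 2: dequeue 1; queue=[3,5,0]; order=2,1
step 3: dequeue 3; queue=[5,0,4]; order=2,1,3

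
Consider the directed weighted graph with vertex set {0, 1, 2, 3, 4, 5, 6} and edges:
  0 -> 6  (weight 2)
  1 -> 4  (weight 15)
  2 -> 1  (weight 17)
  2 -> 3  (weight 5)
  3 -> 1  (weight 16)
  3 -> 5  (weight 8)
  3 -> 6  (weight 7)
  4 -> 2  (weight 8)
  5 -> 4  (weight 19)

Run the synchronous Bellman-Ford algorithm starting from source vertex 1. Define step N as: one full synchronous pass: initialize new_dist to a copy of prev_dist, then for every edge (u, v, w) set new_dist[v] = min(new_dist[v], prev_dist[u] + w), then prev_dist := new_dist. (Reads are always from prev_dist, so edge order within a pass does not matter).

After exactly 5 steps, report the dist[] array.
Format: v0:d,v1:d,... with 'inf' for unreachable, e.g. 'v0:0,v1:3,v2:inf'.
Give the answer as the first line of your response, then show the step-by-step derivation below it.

v0:inf,v1:0,v2:23,v3:28,v4:15,v5:36,v6:35

step 1: dist = v0:inf,v1:0,v2:inf,v3:inf,v4:15,v5:inf,v6:inf
step 2: dist = v0:inf,v1:0,v2:23,v3:inf,v4:15,v5:inf,v6:inf
step 3: dist = v0:inf,v1:0,v2:23,v3:28,v4:15,v5:inf,v6:inf
step 4: dist = v0:inf,v1:0,v2:23,v3:28,v4:15,v5:36,v6:35
step 5: dist = v0:inf,v1:0,v2:23,v3:28,v4:15,v5:36,v6:35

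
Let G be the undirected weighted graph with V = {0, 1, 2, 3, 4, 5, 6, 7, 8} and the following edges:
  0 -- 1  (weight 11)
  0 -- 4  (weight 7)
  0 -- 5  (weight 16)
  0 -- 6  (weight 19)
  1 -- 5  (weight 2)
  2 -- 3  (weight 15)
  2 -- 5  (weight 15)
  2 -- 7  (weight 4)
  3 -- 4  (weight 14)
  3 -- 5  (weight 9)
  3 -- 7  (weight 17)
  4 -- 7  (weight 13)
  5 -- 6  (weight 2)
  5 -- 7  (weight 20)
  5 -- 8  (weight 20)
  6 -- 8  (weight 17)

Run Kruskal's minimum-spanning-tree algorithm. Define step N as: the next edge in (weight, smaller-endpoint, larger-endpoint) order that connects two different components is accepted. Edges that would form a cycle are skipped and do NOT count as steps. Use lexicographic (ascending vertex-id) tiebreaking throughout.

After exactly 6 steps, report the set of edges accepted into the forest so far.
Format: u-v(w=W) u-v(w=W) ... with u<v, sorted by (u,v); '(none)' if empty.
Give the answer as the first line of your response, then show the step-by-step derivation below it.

0-1(w=11) 0-4(w=7) 1-5(w=2) 2-7(w=4) 3-5(w=9) 5-6(w=2)

step 1: add edge 1-5 (w=2); MST = {1-5(w=2)}
step 2: add edge 5-6 (w=2); MST = {1-5(w=2) 5-6(w=2)}
step 3: add edge 2-7 (w=4); MST = {1-5(w=2) 2-7(w=4) 5-6(w=2)}
step 4: add edge 0-4 (w=7); MST = {0-4(w=7) 1-5(w=2) 2-7(w=4) 5-6(w=2)}
step 5: add edge 3-5 (w=9); MST = {0-4(w=7) 1-5(w=2) 2-7(w=4) 3-5(w=9) 5-6(w=2)}
step 6: add edge 0-1 (w=11); MST = {0-1(w=11) 0-4(w=7) 1-5(w=2) 2-7(w=4) 3-5(w=9) 5-6(w=2)}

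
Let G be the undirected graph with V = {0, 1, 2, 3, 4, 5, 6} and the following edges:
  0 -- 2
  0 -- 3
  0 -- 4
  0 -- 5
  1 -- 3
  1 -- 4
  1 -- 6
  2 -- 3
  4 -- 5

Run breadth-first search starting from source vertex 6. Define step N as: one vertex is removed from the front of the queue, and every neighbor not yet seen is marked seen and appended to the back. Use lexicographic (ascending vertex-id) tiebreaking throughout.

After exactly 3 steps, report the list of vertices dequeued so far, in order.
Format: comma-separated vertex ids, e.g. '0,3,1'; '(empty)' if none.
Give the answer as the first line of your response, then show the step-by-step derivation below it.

6,1,3

step 1: dequeue 6; queue=[1]; order=6
step 2: dequeue 1; queue=[3,4]; order=6,1
step 3: dequeue 3; queue=[4,0,2]; order=6,1,3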